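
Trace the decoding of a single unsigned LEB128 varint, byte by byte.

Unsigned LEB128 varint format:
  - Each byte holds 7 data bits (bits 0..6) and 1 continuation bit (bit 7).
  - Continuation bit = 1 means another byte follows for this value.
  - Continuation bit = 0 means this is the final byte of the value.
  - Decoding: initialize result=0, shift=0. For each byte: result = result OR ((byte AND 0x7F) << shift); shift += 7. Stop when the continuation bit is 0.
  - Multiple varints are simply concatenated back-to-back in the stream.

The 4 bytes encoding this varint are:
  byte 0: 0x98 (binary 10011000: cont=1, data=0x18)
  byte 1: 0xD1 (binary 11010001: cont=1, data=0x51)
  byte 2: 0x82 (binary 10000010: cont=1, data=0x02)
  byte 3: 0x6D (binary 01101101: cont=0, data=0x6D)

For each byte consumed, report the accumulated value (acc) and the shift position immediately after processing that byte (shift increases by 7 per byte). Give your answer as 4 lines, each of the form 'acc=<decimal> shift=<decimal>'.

byte 0=0x98: payload=0x18=24, contrib = 24<<0 = 24; acc -> 24, shift -> 7
byte 1=0xD1: payload=0x51=81, contrib = 81<<7 = 10368; acc -> 10392, shift -> 14
byte 2=0x82: payload=0x02=2, contrib = 2<<14 = 32768; acc -> 43160, shift -> 21
byte 3=0x6D: payload=0x6D=109, contrib = 109<<21 = 228589568; acc -> 228632728, shift -> 28

Answer: acc=24 shift=7
acc=10392 shift=14
acc=43160 shift=21
acc=228632728 shift=28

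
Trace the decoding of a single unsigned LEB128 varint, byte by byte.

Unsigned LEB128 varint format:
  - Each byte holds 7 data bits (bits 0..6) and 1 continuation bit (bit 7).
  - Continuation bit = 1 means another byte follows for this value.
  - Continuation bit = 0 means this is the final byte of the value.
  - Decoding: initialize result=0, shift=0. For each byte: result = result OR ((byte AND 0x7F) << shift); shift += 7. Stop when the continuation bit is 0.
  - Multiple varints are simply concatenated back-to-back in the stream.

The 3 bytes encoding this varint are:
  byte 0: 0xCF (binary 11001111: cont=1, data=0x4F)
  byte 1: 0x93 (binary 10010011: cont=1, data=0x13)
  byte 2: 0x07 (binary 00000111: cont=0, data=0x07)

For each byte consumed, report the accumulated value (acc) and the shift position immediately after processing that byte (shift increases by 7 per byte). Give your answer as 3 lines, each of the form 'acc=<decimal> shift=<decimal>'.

byte 0=0xCF: payload=0x4F=79, contrib = 79<<0 = 79; acc -> 79, shift -> 7
byte 1=0x93: payload=0x13=19, contrib = 19<<7 = 2432; acc -> 2511, shift -> 14
byte 2=0x07: payload=0x07=7, contrib = 7<<14 = 114688; acc -> 117199, shift -> 21

Answer: acc=79 shift=7
acc=2511 shift=14
acc=117199 shift=21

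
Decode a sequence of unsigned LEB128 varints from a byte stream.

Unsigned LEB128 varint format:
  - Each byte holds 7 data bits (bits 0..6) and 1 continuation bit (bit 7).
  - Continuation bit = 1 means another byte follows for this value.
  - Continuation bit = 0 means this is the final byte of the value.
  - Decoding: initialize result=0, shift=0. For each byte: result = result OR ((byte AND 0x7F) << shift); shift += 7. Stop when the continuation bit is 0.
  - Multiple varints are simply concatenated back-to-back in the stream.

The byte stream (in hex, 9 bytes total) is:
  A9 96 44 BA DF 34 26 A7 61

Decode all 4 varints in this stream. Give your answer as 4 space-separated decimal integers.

Answer: 1116969 864186 38 12455

Derivation:
  byte[0]=0xA9 cont=1 payload=0x29=41: acc |= 41<<0 -> acc=41 shift=7
  byte[1]=0x96 cont=1 payload=0x16=22: acc |= 22<<7 -> acc=2857 shift=14
  byte[2]=0x44 cont=0 payload=0x44=68: acc |= 68<<14 -> acc=1116969 shift=21 [end]
Varint 1: bytes[0:3] = A9 96 44 -> value 1116969 (3 byte(s))
  byte[3]=0xBA cont=1 payload=0x3A=58: acc |= 58<<0 -> acc=58 shift=7
  byte[4]=0xDF cont=1 payload=0x5F=95: acc |= 95<<7 -> acc=12218 shift=14
  byte[5]=0x34 cont=0 payload=0x34=52: acc |= 52<<14 -> acc=864186 shift=21 [end]
Varint 2: bytes[3:6] = BA DF 34 -> value 864186 (3 byte(s))
  byte[6]=0x26 cont=0 payload=0x26=38: acc |= 38<<0 -> acc=38 shift=7 [end]
Varint 3: bytes[6:7] = 26 -> value 38 (1 byte(s))
  byte[7]=0xA7 cont=1 payload=0x27=39: acc |= 39<<0 -> acc=39 shift=7
  byte[8]=0x61 cont=0 payload=0x61=97: acc |= 97<<7 -> acc=12455 shift=14 [end]
Varint 4: bytes[7:9] = A7 61 -> value 12455 (2 byte(s))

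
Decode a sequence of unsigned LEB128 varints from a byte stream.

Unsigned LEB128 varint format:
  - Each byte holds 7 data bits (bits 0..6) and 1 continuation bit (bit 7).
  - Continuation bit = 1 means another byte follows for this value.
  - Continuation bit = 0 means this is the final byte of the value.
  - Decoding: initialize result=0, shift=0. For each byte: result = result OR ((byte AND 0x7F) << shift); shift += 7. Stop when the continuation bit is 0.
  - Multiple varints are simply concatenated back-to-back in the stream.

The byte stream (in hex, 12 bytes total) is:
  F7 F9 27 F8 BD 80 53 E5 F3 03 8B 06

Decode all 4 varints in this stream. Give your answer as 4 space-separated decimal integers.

  byte[0]=0xF7 cont=1 payload=0x77=119: acc |= 119<<0 -> acc=119 shift=7
  byte[1]=0xF9 cont=1 payload=0x79=121: acc |= 121<<7 -> acc=15607 shift=14
  byte[2]=0x27 cont=0 payload=0x27=39: acc |= 39<<14 -> acc=654583 shift=21 [end]
Varint 1: bytes[0:3] = F7 F9 27 -> value 654583 (3 byte(s))
  byte[3]=0xF8 cont=1 payload=0x78=120: acc |= 120<<0 -> acc=120 shift=7
  byte[4]=0xBD cont=1 payload=0x3D=61: acc |= 61<<7 -> acc=7928 shift=14
  byte[5]=0x80 cont=1 payload=0x00=0: acc |= 0<<14 -> acc=7928 shift=21
  byte[6]=0x53 cont=0 payload=0x53=83: acc |= 83<<21 -> acc=174071544 shift=28 [end]
Varint 2: bytes[3:7] = F8 BD 80 53 -> value 174071544 (4 byte(s))
  byte[7]=0xE5 cont=1 payload=0x65=101: acc |= 101<<0 -> acc=101 shift=7
  byte[8]=0xF3 cont=1 payload=0x73=115: acc |= 115<<7 -> acc=14821 shift=14
  byte[9]=0x03 cont=0 payload=0x03=3: acc |= 3<<14 -> acc=63973 shift=21 [end]
Varint 3: bytes[7:10] = E5 F3 03 -> value 63973 (3 byte(s))
  byte[10]=0x8B cont=1 payload=0x0B=11: acc |= 11<<0 -> acc=11 shift=7
  byte[11]=0x06 cont=0 payload=0x06=6: acc |= 6<<7 -> acc=779 shift=14 [end]
Varint 4: bytes[10:12] = 8B 06 -> value 779 (2 byte(s))

Answer: 654583 174071544 63973 779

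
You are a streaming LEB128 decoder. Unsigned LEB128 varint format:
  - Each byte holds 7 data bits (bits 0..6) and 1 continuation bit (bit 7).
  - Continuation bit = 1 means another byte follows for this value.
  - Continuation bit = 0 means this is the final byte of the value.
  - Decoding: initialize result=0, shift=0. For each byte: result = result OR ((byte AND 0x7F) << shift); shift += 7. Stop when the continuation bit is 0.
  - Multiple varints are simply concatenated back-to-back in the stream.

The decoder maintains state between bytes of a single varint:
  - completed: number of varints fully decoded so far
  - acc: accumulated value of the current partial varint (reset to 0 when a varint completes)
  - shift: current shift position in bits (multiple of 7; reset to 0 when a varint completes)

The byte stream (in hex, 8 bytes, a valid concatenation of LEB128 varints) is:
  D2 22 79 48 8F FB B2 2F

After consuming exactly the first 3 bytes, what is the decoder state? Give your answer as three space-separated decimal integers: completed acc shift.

byte[0]=0xD2 cont=1 payload=0x52: acc |= 82<<0 -> completed=0 acc=82 shift=7
byte[1]=0x22 cont=0 payload=0x22: varint #1 complete (value=4434); reset -> completed=1 acc=0 shift=0
byte[2]=0x79 cont=0 payload=0x79: varint #2 complete (value=121); reset -> completed=2 acc=0 shift=0

Answer: 2 0 0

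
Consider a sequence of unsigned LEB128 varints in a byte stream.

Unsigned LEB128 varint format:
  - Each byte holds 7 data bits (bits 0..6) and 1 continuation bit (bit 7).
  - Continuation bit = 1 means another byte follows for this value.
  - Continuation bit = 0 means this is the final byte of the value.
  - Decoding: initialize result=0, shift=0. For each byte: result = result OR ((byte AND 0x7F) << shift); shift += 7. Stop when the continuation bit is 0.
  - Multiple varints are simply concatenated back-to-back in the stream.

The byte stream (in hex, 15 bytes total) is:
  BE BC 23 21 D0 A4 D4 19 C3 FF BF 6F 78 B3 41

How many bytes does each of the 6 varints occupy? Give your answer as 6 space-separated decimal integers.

Answer: 3 1 4 4 1 2

Derivation:
  byte[0]=0xBE cont=1 payload=0x3E=62: acc |= 62<<0 -> acc=62 shift=7
  byte[1]=0xBC cont=1 payload=0x3C=60: acc |= 60<<7 -> acc=7742 shift=14
  byte[2]=0x23 cont=0 payload=0x23=35: acc |= 35<<14 -> acc=581182 shift=21 [end]
Varint 1: bytes[0:3] = BE BC 23 -> value 581182 (3 byte(s))
  byte[3]=0x21 cont=0 payload=0x21=33: acc |= 33<<0 -> acc=33 shift=7 [end]
Varint 2: bytes[3:4] = 21 -> value 33 (1 byte(s))
  byte[4]=0xD0 cont=1 payload=0x50=80: acc |= 80<<0 -> acc=80 shift=7
  byte[5]=0xA4 cont=1 payload=0x24=36: acc |= 36<<7 -> acc=4688 shift=14
  byte[6]=0xD4 cont=1 payload=0x54=84: acc |= 84<<14 -> acc=1380944 shift=21
  byte[7]=0x19 cont=0 payload=0x19=25: acc |= 25<<21 -> acc=53809744 shift=28 [end]
Varint 3: bytes[4:8] = D0 A4 D4 19 -> value 53809744 (4 byte(s))
  byte[8]=0xC3 cont=1 payload=0x43=67: acc |= 67<<0 -> acc=67 shift=7
  byte[9]=0xFF cont=1 payload=0x7F=127: acc |= 127<<7 -> acc=16323 shift=14
  byte[10]=0xBF cont=1 payload=0x3F=63: acc |= 63<<14 -> acc=1048515 shift=21
  byte[11]=0x6F cont=0 payload=0x6F=111: acc |= 111<<21 -> acc=233832387 shift=28 [end]
Varint 4: bytes[8:12] = C3 FF BF 6F -> value 233832387 (4 byte(s))
  byte[12]=0x78 cont=0 payload=0x78=120: acc |= 120<<0 -> acc=120 shift=7 [end]
Varint 5: bytes[12:13] = 78 -> value 120 (1 byte(s))
  byte[13]=0xB3 cont=1 payload=0x33=51: acc |= 51<<0 -> acc=51 shift=7
  byte[14]=0x41 cont=0 payload=0x41=65: acc |= 65<<7 -> acc=8371 shift=14 [end]
Varint 6: bytes[13:15] = B3 41 -> value 8371 (2 byte(s))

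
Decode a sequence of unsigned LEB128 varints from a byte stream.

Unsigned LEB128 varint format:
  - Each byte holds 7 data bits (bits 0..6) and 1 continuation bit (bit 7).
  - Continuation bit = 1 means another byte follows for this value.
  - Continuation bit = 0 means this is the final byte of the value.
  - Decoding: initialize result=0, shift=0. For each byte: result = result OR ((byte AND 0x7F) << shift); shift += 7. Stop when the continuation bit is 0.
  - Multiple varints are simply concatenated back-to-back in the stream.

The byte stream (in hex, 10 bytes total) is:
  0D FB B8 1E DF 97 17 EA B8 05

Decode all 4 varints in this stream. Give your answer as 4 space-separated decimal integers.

Answer: 13 498811 379871 89194

Derivation:
  byte[0]=0x0D cont=0 payload=0x0D=13: acc |= 13<<0 -> acc=13 shift=7 [end]
Varint 1: bytes[0:1] = 0D -> value 13 (1 byte(s))
  byte[1]=0xFB cont=1 payload=0x7B=123: acc |= 123<<0 -> acc=123 shift=7
  byte[2]=0xB8 cont=1 payload=0x38=56: acc |= 56<<7 -> acc=7291 shift=14
  byte[3]=0x1E cont=0 payload=0x1E=30: acc |= 30<<14 -> acc=498811 shift=21 [end]
Varint 2: bytes[1:4] = FB B8 1E -> value 498811 (3 byte(s))
  byte[4]=0xDF cont=1 payload=0x5F=95: acc |= 95<<0 -> acc=95 shift=7
  byte[5]=0x97 cont=1 payload=0x17=23: acc |= 23<<7 -> acc=3039 shift=14
  byte[6]=0x17 cont=0 payload=0x17=23: acc |= 23<<14 -> acc=379871 shift=21 [end]
Varint 3: bytes[4:7] = DF 97 17 -> value 379871 (3 byte(s))
  byte[7]=0xEA cont=1 payload=0x6A=106: acc |= 106<<0 -> acc=106 shift=7
  byte[8]=0xB8 cont=1 payload=0x38=56: acc |= 56<<7 -> acc=7274 shift=14
  byte[9]=0x05 cont=0 payload=0x05=5: acc |= 5<<14 -> acc=89194 shift=21 [end]
Varint 4: bytes[7:10] = EA B8 05 -> value 89194 (3 byte(s))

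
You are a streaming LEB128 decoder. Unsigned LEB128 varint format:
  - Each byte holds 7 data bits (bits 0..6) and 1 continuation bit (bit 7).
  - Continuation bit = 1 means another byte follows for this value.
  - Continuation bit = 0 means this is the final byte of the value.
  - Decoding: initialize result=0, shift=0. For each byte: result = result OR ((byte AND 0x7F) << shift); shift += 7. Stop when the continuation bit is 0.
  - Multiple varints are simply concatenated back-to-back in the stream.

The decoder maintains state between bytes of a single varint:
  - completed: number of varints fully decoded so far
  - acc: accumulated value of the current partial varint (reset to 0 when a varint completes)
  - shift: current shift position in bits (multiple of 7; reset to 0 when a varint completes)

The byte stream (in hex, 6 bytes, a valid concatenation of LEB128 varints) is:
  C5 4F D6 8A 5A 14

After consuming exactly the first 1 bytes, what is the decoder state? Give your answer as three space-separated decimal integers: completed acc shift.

Answer: 0 69 7

Derivation:
byte[0]=0xC5 cont=1 payload=0x45: acc |= 69<<0 -> completed=0 acc=69 shift=7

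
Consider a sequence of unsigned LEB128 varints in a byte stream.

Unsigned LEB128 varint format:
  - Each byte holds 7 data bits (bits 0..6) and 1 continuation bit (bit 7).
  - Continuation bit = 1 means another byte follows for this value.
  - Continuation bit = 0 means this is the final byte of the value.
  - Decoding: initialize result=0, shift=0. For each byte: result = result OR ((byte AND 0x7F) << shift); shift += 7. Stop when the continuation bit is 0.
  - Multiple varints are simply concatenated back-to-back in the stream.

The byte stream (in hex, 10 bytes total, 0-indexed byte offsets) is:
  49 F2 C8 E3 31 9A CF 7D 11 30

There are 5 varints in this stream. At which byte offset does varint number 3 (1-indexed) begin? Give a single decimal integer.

Answer: 5

Derivation:
  byte[0]=0x49 cont=0 payload=0x49=73: acc |= 73<<0 -> acc=73 shift=7 [end]
Varint 1: bytes[0:1] = 49 -> value 73 (1 byte(s))
  byte[1]=0xF2 cont=1 payload=0x72=114: acc |= 114<<0 -> acc=114 shift=7
  byte[2]=0xC8 cont=1 payload=0x48=72: acc |= 72<<7 -> acc=9330 shift=14
  byte[3]=0xE3 cont=1 payload=0x63=99: acc |= 99<<14 -> acc=1631346 shift=21
  byte[4]=0x31 cont=0 payload=0x31=49: acc |= 49<<21 -> acc=104391794 shift=28 [end]
Varint 2: bytes[1:5] = F2 C8 E3 31 -> value 104391794 (4 byte(s))
  byte[5]=0x9A cont=1 payload=0x1A=26: acc |= 26<<0 -> acc=26 shift=7
  byte[6]=0xCF cont=1 payload=0x4F=79: acc |= 79<<7 -> acc=10138 shift=14
  byte[7]=0x7D cont=0 payload=0x7D=125: acc |= 125<<14 -> acc=2058138 shift=21 [end]
Varint 3: bytes[5:8] = 9A CF 7D -> value 2058138 (3 byte(s))
  byte[8]=0x11 cont=0 payload=0x11=17: acc |= 17<<0 -> acc=17 shift=7 [end]
Varint 4: bytes[8:9] = 11 -> value 17 (1 byte(s))
  byte[9]=0x30 cont=0 payload=0x30=48: acc |= 48<<0 -> acc=48 shift=7 [end]
Varint 5: bytes[9:10] = 30 -> value 48 (1 byte(s))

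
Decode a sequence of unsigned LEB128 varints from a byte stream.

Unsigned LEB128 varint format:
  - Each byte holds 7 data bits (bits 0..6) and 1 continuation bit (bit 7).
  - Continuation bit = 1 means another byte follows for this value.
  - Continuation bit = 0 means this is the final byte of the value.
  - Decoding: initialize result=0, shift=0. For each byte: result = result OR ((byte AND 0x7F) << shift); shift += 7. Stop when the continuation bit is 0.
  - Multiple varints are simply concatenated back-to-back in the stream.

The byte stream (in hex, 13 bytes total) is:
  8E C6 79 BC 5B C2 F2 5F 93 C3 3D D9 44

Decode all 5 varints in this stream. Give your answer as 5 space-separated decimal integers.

  byte[0]=0x8E cont=1 payload=0x0E=14: acc |= 14<<0 -> acc=14 shift=7
  byte[1]=0xC6 cont=1 payload=0x46=70: acc |= 70<<7 -> acc=8974 shift=14
  byte[2]=0x79 cont=0 payload=0x79=121: acc |= 121<<14 -> acc=1991438 shift=21 [end]
Varint 1: bytes[0:3] = 8E C6 79 -> value 1991438 (3 byte(s))
  byte[3]=0xBC cont=1 payload=0x3C=60: acc |= 60<<0 -> acc=60 shift=7
  byte[4]=0x5B cont=0 payload=0x5B=91: acc |= 91<<7 -> acc=11708 shift=14 [end]
Varint 2: bytes[3:5] = BC 5B -> value 11708 (2 byte(s))
  byte[5]=0xC2 cont=1 payload=0x42=66: acc |= 66<<0 -> acc=66 shift=7
  byte[6]=0xF2 cont=1 payload=0x72=114: acc |= 114<<7 -> acc=14658 shift=14
  byte[7]=0x5F cont=0 payload=0x5F=95: acc |= 95<<14 -> acc=1571138 shift=21 [end]
Varint 3: bytes[5:8] = C2 F2 5F -> value 1571138 (3 byte(s))
  byte[8]=0x93 cont=1 payload=0x13=19: acc |= 19<<0 -> acc=19 shift=7
  byte[9]=0xC3 cont=1 payload=0x43=67: acc |= 67<<7 -> acc=8595 shift=14
  byte[10]=0x3D cont=0 payload=0x3D=61: acc |= 61<<14 -> acc=1008019 shift=21 [end]
Varint 4: bytes[8:11] = 93 C3 3D -> value 1008019 (3 byte(s))
  byte[11]=0xD9 cont=1 payload=0x59=89: acc |= 89<<0 -> acc=89 shift=7
  byte[12]=0x44 cont=0 payload=0x44=68: acc |= 68<<7 -> acc=8793 shift=14 [end]
Varint 5: bytes[11:13] = D9 44 -> value 8793 (2 byte(s))

Answer: 1991438 11708 1571138 1008019 8793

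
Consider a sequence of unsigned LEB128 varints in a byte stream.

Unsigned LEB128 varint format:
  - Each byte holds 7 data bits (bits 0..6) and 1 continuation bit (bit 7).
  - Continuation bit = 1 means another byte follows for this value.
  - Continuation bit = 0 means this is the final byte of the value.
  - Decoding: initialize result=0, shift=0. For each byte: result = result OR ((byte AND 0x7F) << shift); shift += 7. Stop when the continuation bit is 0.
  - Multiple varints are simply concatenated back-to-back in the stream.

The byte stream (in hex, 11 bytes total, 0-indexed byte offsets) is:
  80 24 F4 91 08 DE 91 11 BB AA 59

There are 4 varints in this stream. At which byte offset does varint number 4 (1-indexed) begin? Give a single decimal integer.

  byte[0]=0x80 cont=1 payload=0x00=0: acc |= 0<<0 -> acc=0 shift=7
  byte[1]=0x24 cont=0 payload=0x24=36: acc |= 36<<7 -> acc=4608 shift=14 [end]
Varint 1: bytes[0:2] = 80 24 -> value 4608 (2 byte(s))
  byte[2]=0xF4 cont=1 payload=0x74=116: acc |= 116<<0 -> acc=116 shift=7
  byte[3]=0x91 cont=1 payload=0x11=17: acc |= 17<<7 -> acc=2292 shift=14
  byte[4]=0x08 cont=0 payload=0x08=8: acc |= 8<<14 -> acc=133364 shift=21 [end]
Varint 2: bytes[2:5] = F4 91 08 -> value 133364 (3 byte(s))
  byte[5]=0xDE cont=1 payload=0x5E=94: acc |= 94<<0 -> acc=94 shift=7
  byte[6]=0x91 cont=1 payload=0x11=17: acc |= 17<<7 -> acc=2270 shift=14
  byte[7]=0x11 cont=0 payload=0x11=17: acc |= 17<<14 -> acc=280798 shift=21 [end]
Varint 3: bytes[5:8] = DE 91 11 -> value 280798 (3 byte(s))
  byte[8]=0xBB cont=1 payload=0x3B=59: acc |= 59<<0 -> acc=59 shift=7
  byte[9]=0xAA cont=1 payload=0x2A=42: acc |= 42<<7 -> acc=5435 shift=14
  byte[10]=0x59 cont=0 payload=0x59=89: acc |= 89<<14 -> acc=1463611 shift=21 [end]
Varint 4: bytes[8:11] = BB AA 59 -> value 1463611 (3 byte(s))

Answer: 8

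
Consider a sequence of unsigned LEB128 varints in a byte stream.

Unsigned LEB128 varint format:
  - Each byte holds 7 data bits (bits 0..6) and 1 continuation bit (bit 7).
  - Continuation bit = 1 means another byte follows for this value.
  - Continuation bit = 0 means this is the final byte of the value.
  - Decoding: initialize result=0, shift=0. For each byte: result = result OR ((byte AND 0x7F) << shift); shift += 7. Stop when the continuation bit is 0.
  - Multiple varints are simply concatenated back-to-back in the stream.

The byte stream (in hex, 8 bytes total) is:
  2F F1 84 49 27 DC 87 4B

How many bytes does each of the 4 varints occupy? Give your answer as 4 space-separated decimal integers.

  byte[0]=0x2F cont=0 payload=0x2F=47: acc |= 47<<0 -> acc=47 shift=7 [end]
Varint 1: bytes[0:1] = 2F -> value 47 (1 byte(s))
  byte[1]=0xF1 cont=1 payload=0x71=113: acc |= 113<<0 -> acc=113 shift=7
  byte[2]=0x84 cont=1 payload=0x04=4: acc |= 4<<7 -> acc=625 shift=14
  byte[3]=0x49 cont=0 payload=0x49=73: acc |= 73<<14 -> acc=1196657 shift=21 [end]
Varint 2: bytes[1:4] = F1 84 49 -> value 1196657 (3 byte(s))
  byte[4]=0x27 cont=0 payload=0x27=39: acc |= 39<<0 -> acc=39 shift=7 [end]
Varint 3: bytes[4:5] = 27 -> value 39 (1 byte(s))
  byte[5]=0xDC cont=1 payload=0x5C=92: acc |= 92<<0 -> acc=92 shift=7
  byte[6]=0x87 cont=1 payload=0x07=7: acc |= 7<<7 -> acc=988 shift=14
  byte[7]=0x4B cont=0 payload=0x4B=75: acc |= 75<<14 -> acc=1229788 shift=21 [end]
Varint 4: bytes[5:8] = DC 87 4B -> value 1229788 (3 byte(s))

Answer: 1 3 1 3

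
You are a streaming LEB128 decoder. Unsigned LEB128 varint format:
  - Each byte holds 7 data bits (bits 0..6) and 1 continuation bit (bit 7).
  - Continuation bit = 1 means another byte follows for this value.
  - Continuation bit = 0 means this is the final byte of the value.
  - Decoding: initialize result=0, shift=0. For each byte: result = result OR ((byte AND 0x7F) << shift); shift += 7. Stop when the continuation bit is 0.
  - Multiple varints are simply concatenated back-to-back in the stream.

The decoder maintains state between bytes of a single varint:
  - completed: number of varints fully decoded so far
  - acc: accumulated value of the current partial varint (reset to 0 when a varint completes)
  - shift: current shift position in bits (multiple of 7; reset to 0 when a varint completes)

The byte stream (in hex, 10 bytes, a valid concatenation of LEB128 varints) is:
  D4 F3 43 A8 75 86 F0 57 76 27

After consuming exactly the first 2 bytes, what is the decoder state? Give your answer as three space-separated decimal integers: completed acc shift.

Answer: 0 14804 14

Derivation:
byte[0]=0xD4 cont=1 payload=0x54: acc |= 84<<0 -> completed=0 acc=84 shift=7
byte[1]=0xF3 cont=1 payload=0x73: acc |= 115<<7 -> completed=0 acc=14804 shift=14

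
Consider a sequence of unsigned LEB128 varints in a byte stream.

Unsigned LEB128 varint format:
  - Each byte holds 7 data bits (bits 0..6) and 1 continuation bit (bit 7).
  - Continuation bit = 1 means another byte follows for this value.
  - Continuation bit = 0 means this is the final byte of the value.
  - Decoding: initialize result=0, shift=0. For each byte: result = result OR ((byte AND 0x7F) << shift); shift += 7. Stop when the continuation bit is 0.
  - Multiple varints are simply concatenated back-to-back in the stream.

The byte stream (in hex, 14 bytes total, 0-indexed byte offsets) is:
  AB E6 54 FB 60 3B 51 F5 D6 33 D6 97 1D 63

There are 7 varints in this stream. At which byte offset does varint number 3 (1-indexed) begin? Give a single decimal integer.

  byte[0]=0xAB cont=1 payload=0x2B=43: acc |= 43<<0 -> acc=43 shift=7
  byte[1]=0xE6 cont=1 payload=0x66=102: acc |= 102<<7 -> acc=13099 shift=14
  byte[2]=0x54 cont=0 payload=0x54=84: acc |= 84<<14 -> acc=1389355 shift=21 [end]
Varint 1: bytes[0:3] = AB E6 54 -> value 1389355 (3 byte(s))
  byte[3]=0xFB cont=1 payload=0x7B=123: acc |= 123<<0 -> acc=123 shift=7
  byte[4]=0x60 cont=0 payload=0x60=96: acc |= 96<<7 -> acc=12411 shift=14 [end]
Varint 2: bytes[3:5] = FB 60 -> value 12411 (2 byte(s))
  byte[5]=0x3B cont=0 payload=0x3B=59: acc |= 59<<0 -> acc=59 shift=7 [end]
Varint 3: bytes[5:6] = 3B -> value 59 (1 byte(s))
  byte[6]=0x51 cont=0 payload=0x51=81: acc |= 81<<0 -> acc=81 shift=7 [end]
Varint 4: bytes[6:7] = 51 -> value 81 (1 byte(s))
  byte[7]=0xF5 cont=1 payload=0x75=117: acc |= 117<<0 -> acc=117 shift=7
  byte[8]=0xD6 cont=1 payload=0x56=86: acc |= 86<<7 -> acc=11125 shift=14
  byte[9]=0x33 cont=0 payload=0x33=51: acc |= 51<<14 -> acc=846709 shift=21 [end]
Varint 5: bytes[7:10] = F5 D6 33 -> value 846709 (3 byte(s))
  byte[10]=0xD6 cont=1 payload=0x56=86: acc |= 86<<0 -> acc=86 shift=7
  byte[11]=0x97 cont=1 payload=0x17=23: acc |= 23<<7 -> acc=3030 shift=14
  byte[12]=0x1D cont=0 payload=0x1D=29: acc |= 29<<14 -> acc=478166 shift=21 [end]
Varint 6: bytes[10:13] = D6 97 1D -> value 478166 (3 byte(s))
  byte[13]=0x63 cont=0 payload=0x63=99: acc |= 99<<0 -> acc=99 shift=7 [end]
Varint 7: bytes[13:14] = 63 -> value 99 (1 byte(s))

Answer: 5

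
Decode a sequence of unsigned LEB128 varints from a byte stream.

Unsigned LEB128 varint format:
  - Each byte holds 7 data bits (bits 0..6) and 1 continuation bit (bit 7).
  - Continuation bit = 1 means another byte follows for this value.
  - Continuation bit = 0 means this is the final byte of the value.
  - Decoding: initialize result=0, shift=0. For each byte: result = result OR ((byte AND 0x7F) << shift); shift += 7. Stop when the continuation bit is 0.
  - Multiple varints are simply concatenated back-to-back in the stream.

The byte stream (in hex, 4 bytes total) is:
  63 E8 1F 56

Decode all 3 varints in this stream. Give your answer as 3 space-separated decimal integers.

  byte[0]=0x63 cont=0 payload=0x63=99: acc |= 99<<0 -> acc=99 shift=7 [end]
Varint 1: bytes[0:1] = 63 -> value 99 (1 byte(s))
  byte[1]=0xE8 cont=1 payload=0x68=104: acc |= 104<<0 -> acc=104 shift=7
  byte[2]=0x1F cont=0 payload=0x1F=31: acc |= 31<<7 -> acc=4072 shift=14 [end]
Varint 2: bytes[1:3] = E8 1F -> value 4072 (2 byte(s))
  byte[3]=0x56 cont=0 payload=0x56=86: acc |= 86<<0 -> acc=86 shift=7 [end]
Varint 3: bytes[3:4] = 56 -> value 86 (1 byte(s))

Answer: 99 4072 86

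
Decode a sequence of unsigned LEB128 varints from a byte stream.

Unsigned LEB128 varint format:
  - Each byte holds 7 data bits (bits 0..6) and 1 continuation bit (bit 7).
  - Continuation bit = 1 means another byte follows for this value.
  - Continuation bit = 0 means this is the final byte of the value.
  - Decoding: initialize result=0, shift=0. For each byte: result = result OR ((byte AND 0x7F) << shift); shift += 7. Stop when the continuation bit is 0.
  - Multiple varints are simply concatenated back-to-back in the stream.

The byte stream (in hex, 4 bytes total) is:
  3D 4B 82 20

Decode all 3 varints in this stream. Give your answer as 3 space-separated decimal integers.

  byte[0]=0x3D cont=0 payload=0x3D=61: acc |= 61<<0 -> acc=61 shift=7 [end]
Varint 1: bytes[0:1] = 3D -> value 61 (1 byte(s))
  byte[1]=0x4B cont=0 payload=0x4B=75: acc |= 75<<0 -> acc=75 shift=7 [end]
Varint 2: bytes[1:2] = 4B -> value 75 (1 byte(s))
  byte[2]=0x82 cont=1 payload=0x02=2: acc |= 2<<0 -> acc=2 shift=7
  byte[3]=0x20 cont=0 payload=0x20=32: acc |= 32<<7 -> acc=4098 shift=14 [end]
Varint 3: bytes[2:4] = 82 20 -> value 4098 (2 byte(s))

Answer: 61 75 4098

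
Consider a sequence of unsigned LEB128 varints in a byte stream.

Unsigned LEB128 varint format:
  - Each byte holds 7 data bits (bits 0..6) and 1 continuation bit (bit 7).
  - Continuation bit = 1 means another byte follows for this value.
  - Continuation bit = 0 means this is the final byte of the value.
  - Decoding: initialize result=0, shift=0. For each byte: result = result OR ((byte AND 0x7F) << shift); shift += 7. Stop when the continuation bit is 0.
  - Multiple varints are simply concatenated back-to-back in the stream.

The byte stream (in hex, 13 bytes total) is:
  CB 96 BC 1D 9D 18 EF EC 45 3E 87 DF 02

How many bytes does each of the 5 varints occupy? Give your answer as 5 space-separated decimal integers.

  byte[0]=0xCB cont=1 payload=0x4B=75: acc |= 75<<0 -> acc=75 shift=7
  byte[1]=0x96 cont=1 payload=0x16=22: acc |= 22<<7 -> acc=2891 shift=14
  byte[2]=0xBC cont=1 payload=0x3C=60: acc |= 60<<14 -> acc=985931 shift=21
  byte[3]=0x1D cont=0 payload=0x1D=29: acc |= 29<<21 -> acc=61803339 shift=28 [end]
Varint 1: bytes[0:4] = CB 96 BC 1D -> value 61803339 (4 byte(s))
  byte[4]=0x9D cont=1 payload=0x1D=29: acc |= 29<<0 -> acc=29 shift=7
  byte[5]=0x18 cont=0 payload=0x18=24: acc |= 24<<7 -> acc=3101 shift=14 [end]
Varint 2: bytes[4:6] = 9D 18 -> value 3101 (2 byte(s))
  byte[6]=0xEF cont=1 payload=0x6F=111: acc |= 111<<0 -> acc=111 shift=7
  byte[7]=0xEC cont=1 payload=0x6C=108: acc |= 108<<7 -> acc=13935 shift=14
  byte[8]=0x45 cont=0 payload=0x45=69: acc |= 69<<14 -> acc=1144431 shift=21 [end]
Varint 3: bytes[6:9] = EF EC 45 -> value 1144431 (3 byte(s))
  byte[9]=0x3E cont=0 payload=0x3E=62: acc |= 62<<0 -> acc=62 shift=7 [end]
Varint 4: bytes[9:10] = 3E -> value 62 (1 byte(s))
  byte[10]=0x87 cont=1 payload=0x07=7: acc |= 7<<0 -> acc=7 shift=7
  byte[11]=0xDF cont=1 payload=0x5F=95: acc |= 95<<7 -> acc=12167 shift=14
  byte[12]=0x02 cont=0 payload=0x02=2: acc |= 2<<14 -> acc=44935 shift=21 [end]
Varint 5: bytes[10:13] = 87 DF 02 -> value 44935 (3 byte(s))

Answer: 4 2 3 1 3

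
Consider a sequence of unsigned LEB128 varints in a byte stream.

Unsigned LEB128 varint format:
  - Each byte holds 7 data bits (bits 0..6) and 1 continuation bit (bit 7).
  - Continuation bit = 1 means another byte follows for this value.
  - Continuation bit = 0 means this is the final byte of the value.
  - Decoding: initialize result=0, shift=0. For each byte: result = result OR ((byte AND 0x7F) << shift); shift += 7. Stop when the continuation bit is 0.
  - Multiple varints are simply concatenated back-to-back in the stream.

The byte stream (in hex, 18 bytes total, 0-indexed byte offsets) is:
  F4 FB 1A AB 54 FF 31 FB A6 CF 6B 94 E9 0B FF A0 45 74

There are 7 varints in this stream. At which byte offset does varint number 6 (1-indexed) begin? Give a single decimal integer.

  byte[0]=0xF4 cont=1 payload=0x74=116: acc |= 116<<0 -> acc=116 shift=7
  byte[1]=0xFB cont=1 payload=0x7B=123: acc |= 123<<7 -> acc=15860 shift=14
  byte[2]=0x1A cont=0 payload=0x1A=26: acc |= 26<<14 -> acc=441844 shift=21 [end]
Varint 1: bytes[0:3] = F4 FB 1A -> value 441844 (3 byte(s))
  byte[3]=0xAB cont=1 payload=0x2B=43: acc |= 43<<0 -> acc=43 shift=7
  byte[4]=0x54 cont=0 payload=0x54=84: acc |= 84<<7 -> acc=10795 shift=14 [end]
Varint 2: bytes[3:5] = AB 54 -> value 10795 (2 byte(s))
  byte[5]=0xFF cont=1 payload=0x7F=127: acc |= 127<<0 -> acc=127 shift=7
  byte[6]=0x31 cont=0 payload=0x31=49: acc |= 49<<7 -> acc=6399 shift=14 [end]
Varint 3: bytes[5:7] = FF 31 -> value 6399 (2 byte(s))
  byte[7]=0xFB cont=1 payload=0x7B=123: acc |= 123<<0 -> acc=123 shift=7
  byte[8]=0xA6 cont=1 payload=0x26=38: acc |= 38<<7 -> acc=4987 shift=14
  byte[9]=0xCF cont=1 payload=0x4F=79: acc |= 79<<14 -> acc=1299323 shift=21
  byte[10]=0x6B cont=0 payload=0x6B=107: acc |= 107<<21 -> acc=225694587 shift=28 [end]
Varint 4: bytes[7:11] = FB A6 CF 6B -> value 225694587 (4 byte(s))
  byte[11]=0x94 cont=1 payload=0x14=20: acc |= 20<<0 -> acc=20 shift=7
  byte[12]=0xE9 cont=1 payload=0x69=105: acc |= 105<<7 -> acc=13460 shift=14
  byte[13]=0x0B cont=0 payload=0x0B=11: acc |= 11<<14 -> acc=193684 shift=21 [end]
Varint 5: bytes[11:14] = 94 E9 0B -> value 193684 (3 byte(s))
  byte[14]=0xFF cont=1 payload=0x7F=127: acc |= 127<<0 -> acc=127 shift=7
  byte[15]=0xA0 cont=1 payload=0x20=32: acc |= 32<<7 -> acc=4223 shift=14
  byte[16]=0x45 cont=0 payload=0x45=69: acc |= 69<<14 -> acc=1134719 shift=21 [end]
Varint 6: bytes[14:17] = FF A0 45 -> value 1134719 (3 byte(s))
  byte[17]=0x74 cont=0 payload=0x74=116: acc |= 116<<0 -> acc=116 shift=7 [end]
Varint 7: bytes[17:18] = 74 -> value 116 (1 byte(s))

Answer: 14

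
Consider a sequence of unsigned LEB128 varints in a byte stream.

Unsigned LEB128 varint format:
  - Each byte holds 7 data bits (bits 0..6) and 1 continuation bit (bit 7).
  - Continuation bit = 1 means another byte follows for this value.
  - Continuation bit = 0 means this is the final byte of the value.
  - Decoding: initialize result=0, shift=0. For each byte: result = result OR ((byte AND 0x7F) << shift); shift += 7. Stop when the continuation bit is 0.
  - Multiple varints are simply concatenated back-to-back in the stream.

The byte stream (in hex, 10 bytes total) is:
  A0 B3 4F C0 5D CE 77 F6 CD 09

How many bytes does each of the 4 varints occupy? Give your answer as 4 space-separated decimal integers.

  byte[0]=0xA0 cont=1 payload=0x20=32: acc |= 32<<0 -> acc=32 shift=7
  byte[1]=0xB3 cont=1 payload=0x33=51: acc |= 51<<7 -> acc=6560 shift=14
  byte[2]=0x4F cont=0 payload=0x4F=79: acc |= 79<<14 -> acc=1300896 shift=21 [end]
Varint 1: bytes[0:3] = A0 B3 4F -> value 1300896 (3 byte(s))
  byte[3]=0xC0 cont=1 payload=0x40=64: acc |= 64<<0 -> acc=64 shift=7
  byte[4]=0x5D cont=0 payload=0x5D=93: acc |= 93<<7 -> acc=11968 shift=14 [end]
Varint 2: bytes[3:5] = C0 5D -> value 11968 (2 byte(s))
  byte[5]=0xCE cont=1 payload=0x4E=78: acc |= 78<<0 -> acc=78 shift=7
  byte[6]=0x77 cont=0 payload=0x77=119: acc |= 119<<7 -> acc=15310 shift=14 [end]
Varint 3: bytes[5:7] = CE 77 -> value 15310 (2 byte(s))
  byte[7]=0xF6 cont=1 payload=0x76=118: acc |= 118<<0 -> acc=118 shift=7
  byte[8]=0xCD cont=1 payload=0x4D=77: acc |= 77<<7 -> acc=9974 shift=14
  byte[9]=0x09 cont=0 payload=0x09=9: acc |= 9<<14 -> acc=157430 shift=21 [end]
Varint 4: bytes[7:10] = F6 CD 09 -> value 157430 (3 byte(s))

Answer: 3 2 2 3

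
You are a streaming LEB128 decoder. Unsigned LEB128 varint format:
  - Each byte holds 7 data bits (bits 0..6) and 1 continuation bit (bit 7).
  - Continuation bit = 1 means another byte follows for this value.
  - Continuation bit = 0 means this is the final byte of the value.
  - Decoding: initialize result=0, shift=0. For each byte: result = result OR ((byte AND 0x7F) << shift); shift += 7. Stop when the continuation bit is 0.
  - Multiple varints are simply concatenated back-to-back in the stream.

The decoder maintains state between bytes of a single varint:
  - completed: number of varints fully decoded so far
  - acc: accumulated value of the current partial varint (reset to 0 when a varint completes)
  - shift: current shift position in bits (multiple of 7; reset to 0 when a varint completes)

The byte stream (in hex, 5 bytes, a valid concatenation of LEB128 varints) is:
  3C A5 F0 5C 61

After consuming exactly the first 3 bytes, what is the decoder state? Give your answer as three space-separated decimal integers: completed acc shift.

Answer: 1 14373 14

Derivation:
byte[0]=0x3C cont=0 payload=0x3C: varint #1 complete (value=60); reset -> completed=1 acc=0 shift=0
byte[1]=0xA5 cont=1 payload=0x25: acc |= 37<<0 -> completed=1 acc=37 shift=7
byte[2]=0xF0 cont=1 payload=0x70: acc |= 112<<7 -> completed=1 acc=14373 shift=14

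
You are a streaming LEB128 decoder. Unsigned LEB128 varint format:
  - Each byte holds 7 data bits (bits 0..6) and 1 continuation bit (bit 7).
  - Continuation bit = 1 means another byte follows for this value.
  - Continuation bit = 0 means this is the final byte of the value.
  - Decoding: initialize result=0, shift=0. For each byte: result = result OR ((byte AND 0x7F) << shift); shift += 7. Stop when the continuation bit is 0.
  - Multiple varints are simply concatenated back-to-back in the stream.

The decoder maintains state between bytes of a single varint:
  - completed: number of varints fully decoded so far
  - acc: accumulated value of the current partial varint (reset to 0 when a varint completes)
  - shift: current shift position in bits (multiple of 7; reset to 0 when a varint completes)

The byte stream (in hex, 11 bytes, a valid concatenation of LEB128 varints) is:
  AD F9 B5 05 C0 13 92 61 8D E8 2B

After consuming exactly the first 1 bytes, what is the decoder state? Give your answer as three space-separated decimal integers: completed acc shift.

byte[0]=0xAD cont=1 payload=0x2D: acc |= 45<<0 -> completed=0 acc=45 shift=7

Answer: 0 45 7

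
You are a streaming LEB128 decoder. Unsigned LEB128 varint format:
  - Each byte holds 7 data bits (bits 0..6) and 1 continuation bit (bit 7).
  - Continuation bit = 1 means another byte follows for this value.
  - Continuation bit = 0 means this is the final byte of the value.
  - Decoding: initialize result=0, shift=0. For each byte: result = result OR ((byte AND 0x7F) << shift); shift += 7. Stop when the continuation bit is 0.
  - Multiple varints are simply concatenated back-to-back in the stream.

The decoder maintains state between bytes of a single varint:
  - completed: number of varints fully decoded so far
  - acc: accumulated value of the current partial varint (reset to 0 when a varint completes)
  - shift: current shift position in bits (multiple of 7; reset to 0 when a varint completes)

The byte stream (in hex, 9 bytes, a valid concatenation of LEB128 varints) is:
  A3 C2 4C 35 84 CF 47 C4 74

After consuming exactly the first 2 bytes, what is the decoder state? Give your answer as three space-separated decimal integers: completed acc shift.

Answer: 0 8483 14

Derivation:
byte[0]=0xA3 cont=1 payload=0x23: acc |= 35<<0 -> completed=0 acc=35 shift=7
byte[1]=0xC2 cont=1 payload=0x42: acc |= 66<<7 -> completed=0 acc=8483 shift=14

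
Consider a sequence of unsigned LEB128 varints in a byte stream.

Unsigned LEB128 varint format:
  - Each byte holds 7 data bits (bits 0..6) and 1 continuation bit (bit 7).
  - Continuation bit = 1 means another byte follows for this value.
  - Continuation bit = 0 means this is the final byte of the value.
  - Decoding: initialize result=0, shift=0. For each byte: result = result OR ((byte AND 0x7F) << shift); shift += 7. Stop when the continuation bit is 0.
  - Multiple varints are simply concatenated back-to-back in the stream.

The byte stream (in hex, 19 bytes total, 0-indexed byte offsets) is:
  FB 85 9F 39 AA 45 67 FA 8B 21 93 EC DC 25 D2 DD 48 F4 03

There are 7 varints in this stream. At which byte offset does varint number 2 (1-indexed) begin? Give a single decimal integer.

Answer: 4

Derivation:
  byte[0]=0xFB cont=1 payload=0x7B=123: acc |= 123<<0 -> acc=123 shift=7
  byte[1]=0x85 cont=1 payload=0x05=5: acc |= 5<<7 -> acc=763 shift=14
  byte[2]=0x9F cont=1 payload=0x1F=31: acc |= 31<<14 -> acc=508667 shift=21
  byte[3]=0x39 cont=0 payload=0x39=57: acc |= 57<<21 -> acc=120046331 shift=28 [end]
Varint 1: bytes[0:4] = FB 85 9F 39 -> value 120046331 (4 byte(s))
  byte[4]=0xAA cont=1 payload=0x2A=42: acc |= 42<<0 -> acc=42 shift=7
  byte[5]=0x45 cont=0 payload=0x45=69: acc |= 69<<7 -> acc=8874 shift=14 [end]
Varint 2: bytes[4:6] = AA 45 -> value 8874 (2 byte(s))
  byte[6]=0x67 cont=0 payload=0x67=103: acc |= 103<<0 -> acc=103 shift=7 [end]
Varint 3: bytes[6:7] = 67 -> value 103 (1 byte(s))
  byte[7]=0xFA cont=1 payload=0x7A=122: acc |= 122<<0 -> acc=122 shift=7
  byte[8]=0x8B cont=1 payload=0x0B=11: acc |= 11<<7 -> acc=1530 shift=14
  byte[9]=0x21 cont=0 payload=0x21=33: acc |= 33<<14 -> acc=542202 shift=21 [end]
Varint 4: bytes[7:10] = FA 8B 21 -> value 542202 (3 byte(s))
  byte[10]=0x93 cont=1 payload=0x13=19: acc |= 19<<0 -> acc=19 shift=7
  byte[11]=0xEC cont=1 payload=0x6C=108: acc |= 108<<7 -> acc=13843 shift=14
  byte[12]=0xDC cont=1 payload=0x5C=92: acc |= 92<<14 -> acc=1521171 shift=21
  byte[13]=0x25 cont=0 payload=0x25=37: acc |= 37<<21 -> acc=79115795 shift=28 [end]
Varint 5: bytes[10:14] = 93 EC DC 25 -> value 79115795 (4 byte(s))
  byte[14]=0xD2 cont=1 payload=0x52=82: acc |= 82<<0 -> acc=82 shift=7
  byte[15]=0xDD cont=1 payload=0x5D=93: acc |= 93<<7 -> acc=11986 shift=14
  byte[16]=0x48 cont=0 payload=0x48=72: acc |= 72<<14 -> acc=1191634 shift=21 [end]
Varint 6: bytes[14:17] = D2 DD 48 -> value 1191634 (3 byte(s))
  byte[17]=0xF4 cont=1 payload=0x74=116: acc |= 116<<0 -> acc=116 shift=7
  byte[18]=0x03 cont=0 payload=0x03=3: acc |= 3<<7 -> acc=500 shift=14 [end]
Varint 7: bytes[17:19] = F4 03 -> value 500 (2 byte(s))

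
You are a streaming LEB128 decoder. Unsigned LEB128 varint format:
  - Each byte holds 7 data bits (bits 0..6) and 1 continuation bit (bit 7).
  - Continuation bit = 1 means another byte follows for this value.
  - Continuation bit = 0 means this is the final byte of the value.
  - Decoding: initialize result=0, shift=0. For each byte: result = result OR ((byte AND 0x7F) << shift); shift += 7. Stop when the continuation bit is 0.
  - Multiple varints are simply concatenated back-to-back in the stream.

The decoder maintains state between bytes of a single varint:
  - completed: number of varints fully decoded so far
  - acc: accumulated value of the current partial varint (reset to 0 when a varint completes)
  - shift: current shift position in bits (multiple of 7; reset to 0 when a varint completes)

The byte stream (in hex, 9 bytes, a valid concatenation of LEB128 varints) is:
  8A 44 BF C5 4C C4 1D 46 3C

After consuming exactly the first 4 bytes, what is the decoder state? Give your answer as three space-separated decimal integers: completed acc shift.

Answer: 1 8895 14

Derivation:
byte[0]=0x8A cont=1 payload=0x0A: acc |= 10<<0 -> completed=0 acc=10 shift=7
byte[1]=0x44 cont=0 payload=0x44: varint #1 complete (value=8714); reset -> completed=1 acc=0 shift=0
byte[2]=0xBF cont=1 payload=0x3F: acc |= 63<<0 -> completed=1 acc=63 shift=7
byte[3]=0xC5 cont=1 payload=0x45: acc |= 69<<7 -> completed=1 acc=8895 shift=14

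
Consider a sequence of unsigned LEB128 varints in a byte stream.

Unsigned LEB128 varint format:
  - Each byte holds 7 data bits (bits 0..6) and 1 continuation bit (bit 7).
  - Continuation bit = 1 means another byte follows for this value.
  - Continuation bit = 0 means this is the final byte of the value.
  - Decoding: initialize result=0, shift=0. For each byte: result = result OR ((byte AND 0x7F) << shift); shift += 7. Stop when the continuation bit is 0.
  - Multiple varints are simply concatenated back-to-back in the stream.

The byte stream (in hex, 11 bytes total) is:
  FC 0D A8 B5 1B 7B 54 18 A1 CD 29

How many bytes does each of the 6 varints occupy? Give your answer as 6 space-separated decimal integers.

  byte[0]=0xFC cont=1 payload=0x7C=124: acc |= 124<<0 -> acc=124 shift=7
  byte[1]=0x0D cont=0 payload=0x0D=13: acc |= 13<<7 -> acc=1788 shift=14 [end]
Varint 1: bytes[0:2] = FC 0D -> value 1788 (2 byte(s))
  byte[2]=0xA8 cont=1 payload=0x28=40: acc |= 40<<0 -> acc=40 shift=7
  byte[3]=0xB5 cont=1 payload=0x35=53: acc |= 53<<7 -> acc=6824 shift=14
  byte[4]=0x1B cont=0 payload=0x1B=27: acc |= 27<<14 -> acc=449192 shift=21 [end]
Varint 2: bytes[2:5] = A8 B5 1B -> value 449192 (3 byte(s))
  byte[5]=0x7B cont=0 payload=0x7B=123: acc |= 123<<0 -> acc=123 shift=7 [end]
Varint 3: bytes[5:6] = 7B -> value 123 (1 byte(s))
  byte[6]=0x54 cont=0 payload=0x54=84: acc |= 84<<0 -> acc=84 shift=7 [end]
Varint 4: bytes[6:7] = 54 -> value 84 (1 byte(s))
  byte[7]=0x18 cont=0 payload=0x18=24: acc |= 24<<0 -> acc=24 shift=7 [end]
Varint 5: bytes[7:8] = 18 -> value 24 (1 byte(s))
  byte[8]=0xA1 cont=1 payload=0x21=33: acc |= 33<<0 -> acc=33 shift=7
  byte[9]=0xCD cont=1 payload=0x4D=77: acc |= 77<<7 -> acc=9889 shift=14
  byte[10]=0x29 cont=0 payload=0x29=41: acc |= 41<<14 -> acc=681633 shift=21 [end]
Varint 6: bytes[8:11] = A1 CD 29 -> value 681633 (3 byte(s))

Answer: 2 3 1 1 1 3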